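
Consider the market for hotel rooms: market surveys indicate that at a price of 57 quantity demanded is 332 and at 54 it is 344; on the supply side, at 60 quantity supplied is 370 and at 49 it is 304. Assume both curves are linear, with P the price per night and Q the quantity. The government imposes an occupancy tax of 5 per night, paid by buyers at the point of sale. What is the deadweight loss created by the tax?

Deadweight loss = 30.

Demand slope: (344 − 332)/(54 − 57) = -4, so Qd = 560 − 4P.
Supply slope: (304 − 370)/(49 − 60) = 6, so Qs = 6P + 10.
Before the tax: set 560 − 4P = 6P + 10 → P* = 55, Q* = 340.
With the tax collected from buyers, demand (in seller-price terms) shifts: Qd = 560 − 4(P + 5).
New equilibrium: buyers pay 58, suppliers receive 53, Q = 328. (Wedge: Pb − Ps = 5.)
Quantity falls by |ΔQ| = |340 − 328| = 12.
DWL = ½ · t · |ΔQ| = ½ · 5 · 12 = 30.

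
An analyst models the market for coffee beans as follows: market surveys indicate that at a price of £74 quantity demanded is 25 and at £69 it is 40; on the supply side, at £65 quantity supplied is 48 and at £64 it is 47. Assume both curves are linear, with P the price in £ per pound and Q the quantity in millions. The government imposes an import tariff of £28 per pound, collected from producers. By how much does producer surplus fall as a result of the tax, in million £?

Producer surplus falls by £808.5 million.

Demand slope: (40 − 25)/(69 − 74) = -3, so Qd = 247 − 3P.
Supply slope: (47 − 48)/(64 − 65) = 1, so Qs = P − 17.
Without the tax, 247 − 3P = P − 17 gives 4P = 264, so P* = £66 and Q* = 49.
With the tax collected from producers, supply shifts: Qs = (P − 28) − 17.
New equilibrium: consumers pay £73, producers receive £45, Q = 28. (Wedge: Pb − Ps = 28.)
ΔPS is the trapezoid between Q = 28 and Q = 49 of height £21: ½ · (49 + 28) · 21 = £808.5.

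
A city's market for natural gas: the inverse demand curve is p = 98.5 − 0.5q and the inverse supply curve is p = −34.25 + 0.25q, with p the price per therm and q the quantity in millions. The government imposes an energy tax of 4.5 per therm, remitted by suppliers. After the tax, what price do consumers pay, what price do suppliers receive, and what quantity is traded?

Consumers pay 13; suppliers receive 8.5; quantity = 171.

Inverting to q(p) form: qd = 197 − 2p; qs = 4p + 137.
Without the tax, 197 − 2p = 4p + 137 gives 6p = 60, so p* = 10 and q* = 177.
With the tax collected from suppliers, supply shifts: qs = 4(p − 4.5) + 137.
New equilibrium: consumers pay 13, suppliers receive 8.5, q = 171. (Wedge: pb − ps = 4.5.)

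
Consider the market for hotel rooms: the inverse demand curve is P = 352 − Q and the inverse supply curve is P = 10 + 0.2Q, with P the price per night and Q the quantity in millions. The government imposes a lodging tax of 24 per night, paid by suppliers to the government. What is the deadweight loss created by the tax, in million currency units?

Inverting to Q(P) form: Qd = 352 − P; Qs = 5P − 50.
Before the tax: set 352 − P = 5P − 50 → P* = 67, Q* = 285.
With the tax collected from suppliers, supply shifts: Qs = 5(P − 24) − 50.
New equilibrium: consumers pay 87, suppliers receive 63, Q = 265. (Wedge: Pb − Ps = 24.)
Quantity falls by |ΔQ| = |285 − 265| = 20.
DWL = ½ · t · |ΔQ| = ½ · 24 · 20 = 240.

Deadweight loss = 240 million.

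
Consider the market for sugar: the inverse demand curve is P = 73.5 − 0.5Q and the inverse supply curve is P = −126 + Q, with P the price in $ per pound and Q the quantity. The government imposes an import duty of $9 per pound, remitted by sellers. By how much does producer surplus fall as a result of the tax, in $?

Rewrite in direct form: Qd = 147 − 2P and Qs = P + 126.
Without the tax, 147 − 2P = P + 126 gives 3P = 21, so P* = $7 and Q* = 133.
With the tax collected from sellers, supply shifts: Qs = (P − 9) + 126.
New equilibrium: buyers pay $10, sellers receive $1, Q = 127. (Wedge: Pb − Ps = 9.)
ΔPS is the trapezoid between Q = 127 and Q = 133 of height $6: ½ · (133 + 127) · 6 = $780.

Producer surplus falls by $780.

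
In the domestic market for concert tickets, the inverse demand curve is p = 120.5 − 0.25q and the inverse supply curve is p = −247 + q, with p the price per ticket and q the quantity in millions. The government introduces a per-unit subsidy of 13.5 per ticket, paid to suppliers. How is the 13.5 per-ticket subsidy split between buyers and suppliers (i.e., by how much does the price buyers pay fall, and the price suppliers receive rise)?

Inverting to q(p) form: qd = 482 − 4p; qs = p + 247.
Without the subsidy, 482 − 4p = p + 247 gives 5p = 235, so p* = 47 and q* = 294.
With a per-unit subsidy paid to suppliers, each receives p + 13.5 per unit sold, so supply becomes qs = (p + 13.5) + 247.
Solving gives q = 304.8 with buyers paying 44.3 and suppliers receiving 57.8 (the 13.5 wedge).
Gain to buyers: 2.7; to suppliers: 10.8. (They sum to 13.5.)

Buyers gain 2.7 per ticket; suppliers gain 10.8 per ticket.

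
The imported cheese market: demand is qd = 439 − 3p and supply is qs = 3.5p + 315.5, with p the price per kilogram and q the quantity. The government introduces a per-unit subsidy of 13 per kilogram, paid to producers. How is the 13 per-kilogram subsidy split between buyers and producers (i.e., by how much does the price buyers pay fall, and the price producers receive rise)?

Buyers gain 7 per kilogram; producers gain 6 per kilogram.

Without the subsidy, 439 − 3p = 3.5p + 315.5 gives 6.5p = 123.5, so p* = 19 and q* = 382.
With a per-unit subsidy paid to producers, each receives p + 13 per unit sold, so supply becomes qs = 3.5(p + 13) + 315.5.
Solving gives q = 403 with buyers paying 12 and producers receiving 25 (the 13 wedge).
Gain to buyers: 7; to producers: 6. (They sum to 13.)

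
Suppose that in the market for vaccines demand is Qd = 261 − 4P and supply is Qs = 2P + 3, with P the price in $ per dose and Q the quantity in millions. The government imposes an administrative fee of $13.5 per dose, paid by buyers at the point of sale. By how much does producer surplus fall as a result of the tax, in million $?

Producer surplus falls by $720 million.

Without the tax, 261 − 4P = 2P + 3 gives 6P = 258, so P* = $43 and Q* = 89.
With the tax collected from buyers, demand (in seller-price terms) shifts: Qd = 261 − 4(P + 13.5).
Solving gives Q = 71 with buyers paying $47.5 and producers receiving $34 (the $13.5 wedge).
ΔPS is the trapezoid between Q = 71 and Q = 89 of height $9: ½ · (89 + 71) · 9 = $720.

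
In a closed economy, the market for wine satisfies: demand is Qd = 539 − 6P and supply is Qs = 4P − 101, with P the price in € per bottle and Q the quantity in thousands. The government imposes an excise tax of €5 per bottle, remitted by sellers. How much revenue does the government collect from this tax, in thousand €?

Tax revenue = €715 thousand.

Before the tax: set 539 − 6P = 4P − 101 → P* = €64, Q* = 155.
With the tax collected from sellers, supply shifts: Qs = 4(P − 5) − 101.
New equilibrium: buyers pay €66, sellers receive €61, Q = 143. (Wedge: Pb − Ps = 5.)
Revenue = t · Q = 5 · 143 = €715.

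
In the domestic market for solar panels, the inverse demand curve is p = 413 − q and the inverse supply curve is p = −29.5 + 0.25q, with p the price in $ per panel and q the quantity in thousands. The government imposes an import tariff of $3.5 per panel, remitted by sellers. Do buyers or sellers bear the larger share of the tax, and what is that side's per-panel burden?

Buyers bear the larger share: $2.8 per panel.

Rewrite in direct form: qd = 413 − p and qs = 4p + 118.
Without the tax, 413 − p = 4p + 118 gives 5p = 295, so p* = $59 and q* = 354.
With the tax collected from sellers, supply shifts: qs = 4(p − 3.5) + 118.
Solving gives q = 351.2 with buyers paying $61.8 and sellers receiving $58.3 (the $3.5 wedge).
Per-panel burden: buyers $2.8, sellers $0.7.
Buyers take the larger share because demand is less price-elastic here (demand slope 1 vs supply slope 4).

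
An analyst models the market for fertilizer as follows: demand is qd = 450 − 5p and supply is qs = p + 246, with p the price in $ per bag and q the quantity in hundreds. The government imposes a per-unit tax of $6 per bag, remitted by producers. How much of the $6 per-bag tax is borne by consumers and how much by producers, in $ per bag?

Consumers bear $1 per bag; producers bear $5 per bag.

Without the tax, 450 − 5p = p + 246 gives 6p = 204, so p* = $34 and q* = 280.
With the tax collected from producers, supply shifts: qs = (p − 6) + 246.
New equilibrium: consumers pay $35, producers receive $29, q = 275. (Wedge: pb − ps = 6.)
Burden on consumers: $1; on producers: $5. (They sum to $6.)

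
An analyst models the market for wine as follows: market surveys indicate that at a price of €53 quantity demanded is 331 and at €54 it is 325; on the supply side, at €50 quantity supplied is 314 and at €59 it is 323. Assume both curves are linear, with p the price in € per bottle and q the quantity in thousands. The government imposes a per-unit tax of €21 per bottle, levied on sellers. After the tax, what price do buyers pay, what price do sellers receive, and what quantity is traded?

Buyers pay €58; sellers receive €37; quantity = 301.

Demand slope: (325 − 331)/(54 − 53) = -6, so qd = 649 − 6p.
Supply slope: (323 − 314)/(59 − 50) = 1, so qs = p + 264.
Without the tax, 649 − 6p = p + 264 gives 7p = 385, so p* = €55 and q* = 319.
With the tax collected from sellers, supply shifts: qs = (p − 21) + 264.
Solving gives q = 301 with buyers paying €58 and sellers receiving €37 (the €21 wedge).
The less price-elastic side of the market bears the larger share of a per-unit tax.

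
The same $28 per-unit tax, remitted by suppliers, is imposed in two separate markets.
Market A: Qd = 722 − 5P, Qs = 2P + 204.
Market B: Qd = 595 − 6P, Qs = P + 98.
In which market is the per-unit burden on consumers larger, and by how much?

Market A: pre-tax P* = $74, Q* = 352; post-tax Q = 312; per-unit burden on consumers = $8.
Market B: pre-tax P* = $71, Q* = 169; post-tax Q = 145; per-unit burden on consumers = $4.
Difference: $8 vs $4 → market A is larger by $4.

Market A, by $4.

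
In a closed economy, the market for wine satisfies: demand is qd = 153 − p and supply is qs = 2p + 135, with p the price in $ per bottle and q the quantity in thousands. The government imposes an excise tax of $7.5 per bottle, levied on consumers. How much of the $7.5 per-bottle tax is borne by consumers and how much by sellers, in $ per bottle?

Consumers bear $5 per bottle; sellers bear $2.5 per bottle.

Without the tax, 153 − p = 2p + 135 gives 3p = 18, so p* = $6 and q* = 147.
With the tax collected from consumers, demand (in seller-price terms) shifts: qd = 153 − (p + 7.5).
Solving gives q = 142 with consumers paying $11 and sellers receiving $3.5 (the $7.5 wedge).
Burden on consumers: $5; on sellers: $2.5. (They sum to $7.5.)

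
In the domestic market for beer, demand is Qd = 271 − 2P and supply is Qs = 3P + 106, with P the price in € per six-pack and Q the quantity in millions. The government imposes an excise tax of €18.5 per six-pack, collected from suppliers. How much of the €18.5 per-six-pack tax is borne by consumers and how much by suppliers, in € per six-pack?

Before the tax: set 271 − 2P = 3P + 106 → P* = €33, Q* = 205.
With the tax collected from suppliers, supply shifts: Qs = 3(P − 18.5) + 106.
Solving gives Q = 182.8 with consumers paying €44.1 and suppliers receiving €25.6 (the €18.5 wedge).
Burden on consumers: €11.1; on suppliers: €7.4. (They sum to €18.5.)
The less price-elastic side of the market bears the larger share of a per-unit tax.

Consumers bear €11.1 per six-pack; suppliers bear €7.4 per six-pack.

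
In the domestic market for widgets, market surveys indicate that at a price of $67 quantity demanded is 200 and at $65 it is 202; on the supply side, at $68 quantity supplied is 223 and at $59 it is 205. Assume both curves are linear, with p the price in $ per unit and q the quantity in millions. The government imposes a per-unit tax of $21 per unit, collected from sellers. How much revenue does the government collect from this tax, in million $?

Tax revenue = $4053 million.

Demand slope: (202 − 200)/(65 − 67) = -1, so qd = 267 − p.
Supply slope: (205 − 223)/(59 − 68) = 2, so qs = 2p + 87.
Before the tax: set 267 − p = 2p + 87 → p* = $60, q* = 207.
With the tax collected from sellers, supply shifts: qs = 2(p − 21) + 87.
New equilibrium: buyers pay $74, sellers receive $53, q = 193. (Wedge: pb − ps = 21.)
Revenue = t · Q = 21 · 193 = $4053.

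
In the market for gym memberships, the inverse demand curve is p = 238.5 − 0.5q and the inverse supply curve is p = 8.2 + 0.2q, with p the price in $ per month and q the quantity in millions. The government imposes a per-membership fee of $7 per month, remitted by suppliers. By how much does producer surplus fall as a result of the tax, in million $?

Rewrite in direct form: qd = 477 − 2p and qs = 5p − 41.
Before the tax: set 477 − 2p = 5p − 41 → p* = $74, q* = 329.
With the tax collected from suppliers, supply shifts: qs = 5(p − 7) − 41.
Solving gives q = 319 with consumers paying $79 and suppliers receiving $72 (the $7 wedge).
ΔPS is the trapezoid between Q = 319 and Q = 329 of height $2: ½ · (329 + 319) · 2 = $648.

Producer surplus falls by $648 million.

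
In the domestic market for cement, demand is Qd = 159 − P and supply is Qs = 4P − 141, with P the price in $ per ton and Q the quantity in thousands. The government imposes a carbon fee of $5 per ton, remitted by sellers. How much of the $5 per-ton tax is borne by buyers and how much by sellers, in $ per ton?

Without the tax, 159 − P = 4P − 141 gives 5P = 300, so P* = $60 and Q* = 99.
With the tax collected from sellers, supply shifts: Qs = 4(P − 5) − 141.
Solving gives Q = 95 with buyers paying $64 and sellers receiving $59 (the $5 wedge).
Burden on buyers: $4; on sellers: $1. (They sum to $5.)
The less price-elastic side of the market bears the larger share of a per-unit tax.

Buyers bear $4 per ton; sellers bear $1 per ton.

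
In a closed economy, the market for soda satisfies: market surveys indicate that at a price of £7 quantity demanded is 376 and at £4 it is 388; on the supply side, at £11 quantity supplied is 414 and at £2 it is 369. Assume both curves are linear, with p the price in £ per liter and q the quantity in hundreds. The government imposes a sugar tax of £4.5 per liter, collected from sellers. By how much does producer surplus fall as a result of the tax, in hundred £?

Demand slope: (388 − 376)/(4 − 7) = -4, so qd = 404 − 4p.
Supply slope: (369 − 414)/(2 − 11) = 5, so qs = 5p + 359.
Without the tax, 404 − 4p = 5p + 359 gives 9p = 45, so p* = £5 and q* = 384.
With the tax collected from sellers, supply shifts: qs = 5(p − 4.5) + 359.
New equilibrium: consumers pay £7.5, sellers receive £3, q = 374. (Wedge: pb − ps = 4.5.)
ΔPS is the trapezoid between Q = 374 and Q = 384 of height £2: ½ · (384 + 374) · 2 = £758.

Producer surplus falls by £758 hundred.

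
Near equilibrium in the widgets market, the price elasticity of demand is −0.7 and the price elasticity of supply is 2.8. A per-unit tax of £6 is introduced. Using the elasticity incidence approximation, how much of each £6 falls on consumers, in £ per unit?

Consumers bear ≈ £4.8 per unit.

Incidence ratio: consumers' share ≈ εs / (εs + |εd|) = 2.8 / (2.8 + 0.7) = 0.8.
So consumers bear ≈ 0.8 × £6 = £4.8; suppliers bear £1.2.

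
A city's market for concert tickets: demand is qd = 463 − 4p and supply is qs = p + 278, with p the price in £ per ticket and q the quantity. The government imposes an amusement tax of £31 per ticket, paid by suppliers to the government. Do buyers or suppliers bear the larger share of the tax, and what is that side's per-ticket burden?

Suppliers bear the larger share: £24.8 per ticket.

Without the tax, 463 − 4p = p + 278 gives 5p = 185, so p* = £37 and q* = 315.
With the tax collected from suppliers, supply shifts: qs = (p − 31) + 278.
New equilibrium: buyers pay £43.2, suppliers receive £12.2, q = 290.2. (Wedge: pb − ps = 31.)
Per-ticket burden: buyers £6.2, suppliers £24.8.
Suppliers take the larger share because supply is less price-elastic here (demand slope 4 vs supply slope 1).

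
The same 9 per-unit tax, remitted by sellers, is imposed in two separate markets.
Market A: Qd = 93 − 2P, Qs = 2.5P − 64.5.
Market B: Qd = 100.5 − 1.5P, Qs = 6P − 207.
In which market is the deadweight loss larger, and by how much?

Market B, by 3.6.

Market A: pre-tax P* = 35, Q* = 23; post-tax Q = 13; deadweight loss = 45.
Market B: pre-tax P* = 41, Q* = 39; post-tax Q = 28.2; deadweight loss = 48.6.
Difference: 45 vs 48.6 → market B is larger by 3.6.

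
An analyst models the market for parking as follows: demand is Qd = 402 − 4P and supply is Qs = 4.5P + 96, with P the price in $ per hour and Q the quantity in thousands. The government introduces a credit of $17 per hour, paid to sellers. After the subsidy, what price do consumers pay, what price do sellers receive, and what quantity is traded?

Before the subsidy: set 402 − 4P = 4.5P + 96 → P* = $36, Q* = 258.
With a per-unit subsidy paid to sellers, each receives P + 17 per unit sold, so supply becomes Qs = 4.5(P + 17) + 96.
New equilibrium: consumers pay $27, sellers receive $44, Q = 294. (Wedge: Pb − Ps = −17.)

Consumers pay $27; sellers receive $44; quantity = 294.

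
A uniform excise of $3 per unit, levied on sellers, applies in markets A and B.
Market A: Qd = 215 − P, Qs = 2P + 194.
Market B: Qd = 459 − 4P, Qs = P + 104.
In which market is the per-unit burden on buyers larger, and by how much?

Market A: pre-tax P* = $7, Q* = 208; post-tax Q = 206; per-unit burden on buyers = $2.
Market B: pre-tax P* = $71, Q* = 175; post-tax Q = 172.6; per-unit burden on buyers = $0.6.
Difference: $2 vs $0.6 → market A is larger by $1.4.

Market A, by $1.4.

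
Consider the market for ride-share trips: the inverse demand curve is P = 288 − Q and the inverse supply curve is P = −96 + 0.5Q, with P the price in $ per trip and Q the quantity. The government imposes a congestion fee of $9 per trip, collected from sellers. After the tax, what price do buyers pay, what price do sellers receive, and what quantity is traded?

Buyers pay $38; sellers receive $29; quantity = 250.

Rewrite in direct form: Qd = 288 − P and Qs = 2P + 192.
Without the tax, 288 − P = 2P + 192 gives 3P = 96, so P* = $32 and Q* = 256.
With the tax collected from sellers, supply shifts: Qs = 2(P − 9) + 192.
Solving gives Q = 250 with buyers paying $38 and sellers receiving $29 (the $9 wedge).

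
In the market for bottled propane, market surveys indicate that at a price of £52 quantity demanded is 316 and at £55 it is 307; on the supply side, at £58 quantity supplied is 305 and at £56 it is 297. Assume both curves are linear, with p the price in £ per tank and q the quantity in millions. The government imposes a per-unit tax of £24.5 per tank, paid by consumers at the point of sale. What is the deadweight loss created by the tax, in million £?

Deadweight loss = £514.5 million.

Demand slope: (307 − 316)/(55 − 52) = -3, so qd = 472 − 3p.
Supply slope: (297 − 305)/(56 − 58) = 4, so qs = 4p + 73.
Before the tax: set 472 − 3p = 4p + 73 → p* = £57, q* = 301.
With the tax collected from consumers, demand (in seller-price terms) shifts: qd = 472 − 3(p + 24.5).
Solving gives q = 259 with consumers paying £71 and suppliers receiving £46.5 (the £24.5 wedge).
Quantity falls by |ΔQ| = |301 − 259| = 42.
DWL = ½ · t · |ΔQ| = ½ · 24.5 · 42 = £514.5.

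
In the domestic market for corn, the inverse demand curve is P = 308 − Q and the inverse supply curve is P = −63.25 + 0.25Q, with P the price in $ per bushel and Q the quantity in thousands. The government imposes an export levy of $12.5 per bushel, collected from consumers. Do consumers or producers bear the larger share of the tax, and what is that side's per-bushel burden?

Inverting to Q(P) form: Qd = 308 − P; Qs = 4P + 253.
Without the tax, 308 − P = 4P + 253 gives 5P = 55, so P* = $11 and Q* = 297.
With the tax collected from consumers, demand (in seller-price terms) shifts: Qd = 308 − (P + 12.5).
Solving gives Q = 287 with consumers paying $21 and producers receiving $8.5 (the $12.5 wedge).
Per-bushel burden: consumers $10, producers $2.5.
Consumers take the larger share because demand is less price-elastic here (demand slope 1 vs supply slope 4).

Consumers bear the larger share: $10 per bushel.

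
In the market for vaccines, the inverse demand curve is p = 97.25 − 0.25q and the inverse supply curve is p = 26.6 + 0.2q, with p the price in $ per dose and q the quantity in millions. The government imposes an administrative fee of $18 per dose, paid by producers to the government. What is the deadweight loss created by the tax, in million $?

Rewrite in direct form: qd = 389 − 4p and qs = 5p − 133.
Without the tax, 389 − 4p = 5p − 133 gives 9p = 522, so p* = $58 and q* = 157.
With the tax collected from producers, supply shifts: qs = 5(p − 18) − 133.
Solving gives q = 117 with consumers paying $68 and producers receiving $50 (the $18 wedge).
Quantity falls by |ΔQ| = |157 − 117| = 40.
DWL = ½ · t · |ΔQ| = ½ · 18 · 40 = $360.

Deadweight loss = $360 million.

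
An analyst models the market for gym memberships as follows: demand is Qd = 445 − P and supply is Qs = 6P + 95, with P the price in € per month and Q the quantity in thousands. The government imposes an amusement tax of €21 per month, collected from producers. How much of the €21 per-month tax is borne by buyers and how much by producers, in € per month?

Before the tax: set 445 − P = 6P + 95 → P* = €50, Q* = 395.
With the tax collected from producers, supply shifts: Qs = 6(P − 21) + 95.
Solving gives Q = 377 with buyers paying €68 and producers receiving €47 (the €21 wedge).
Burden on buyers: €18; on producers: €3. (They sum to €21.)
The less price-elastic side of the market bears the larger share of a per-unit tax.

Buyers bear €18 per month; producers bear €3 per month.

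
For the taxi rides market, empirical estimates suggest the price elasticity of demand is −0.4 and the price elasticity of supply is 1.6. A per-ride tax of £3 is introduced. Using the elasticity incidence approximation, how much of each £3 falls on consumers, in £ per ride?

Incidence ratio: consumers' share ≈ εs / (εs + |εd|) = 1.6 / (1.6 + 0.4) = 0.8.
So consumers bear ≈ 0.8 × £3 = £2.4; sellers bear £0.6.

Consumers bear ≈ £2.4 per ride.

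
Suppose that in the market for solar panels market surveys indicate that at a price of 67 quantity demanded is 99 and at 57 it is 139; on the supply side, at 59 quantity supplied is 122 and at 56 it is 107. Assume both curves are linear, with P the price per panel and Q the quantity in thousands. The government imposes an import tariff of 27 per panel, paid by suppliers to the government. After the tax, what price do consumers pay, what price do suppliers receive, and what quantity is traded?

Demand slope: (139 − 99)/(57 − 67) = -4, so Qd = 367 − 4P.
Supply slope: (107 − 122)/(56 − 59) = 5, so Qs = 5P − 173.
Before the tax: set 367 − 4P = 5P − 173 → P* = 60, Q* = 127.
With the tax collected from suppliers, supply shifts: Qs = 5(P − 27) − 173.
Solving gives Q = 67 with consumers paying 75 and suppliers receiving 48 (the 27 wedge).
The less price-elastic side of the market bears the larger share of a per-unit tax.

Consumers pay 75; suppliers receive 48; quantity = 67.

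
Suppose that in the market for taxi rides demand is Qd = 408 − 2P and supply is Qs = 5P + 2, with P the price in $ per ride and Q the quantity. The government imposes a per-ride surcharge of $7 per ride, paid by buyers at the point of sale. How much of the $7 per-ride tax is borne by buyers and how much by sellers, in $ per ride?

Buyers bear $5 per ride; sellers bear $2 per ride.

Before the tax: set 408 − 2P = 5P + 2 → P* = $58, Q* = 292.
With the tax collected from buyers, demand (in seller-price terms) shifts: Qd = 408 − 2(P + 7).
New equilibrium: buyers pay $63, sellers receive $56, Q = 282. (Wedge: Pb − Ps = 7.)
Burden on buyers: $5; on sellers: $2. (They sum to $7.)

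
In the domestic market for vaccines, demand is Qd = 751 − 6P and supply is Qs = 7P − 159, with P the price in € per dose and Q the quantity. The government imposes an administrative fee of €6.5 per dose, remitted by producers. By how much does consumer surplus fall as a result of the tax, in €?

Before the tax: set 751 − 6P = 7P − 159 → P* = €70, Q* = 331.
With the tax collected from producers, supply shifts: Qs = 7(P − 6.5) − 159.
Solving gives Q = 310 with consumers paying €73.5 and producers receiving €67 (the €6.5 wedge).
ΔCS is the trapezoid between Q = 310 and Q = 331 of height €3.5: ½ · (331 + 310) · 3.5 = €1121.75.

Consumer surplus falls by €1121.75.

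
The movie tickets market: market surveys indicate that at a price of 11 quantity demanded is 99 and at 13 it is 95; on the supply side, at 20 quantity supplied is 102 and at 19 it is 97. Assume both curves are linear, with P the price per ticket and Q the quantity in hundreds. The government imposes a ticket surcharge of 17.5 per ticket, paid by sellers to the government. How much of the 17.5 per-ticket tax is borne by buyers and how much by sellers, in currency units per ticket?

Demand slope: (95 − 99)/(13 − 11) = -2, so Qd = 121 − 2P.
Supply slope: (97 − 102)/(19 − 20) = 5, so Qs = 5P + 2.
Without the tax, 121 − 2P = 5P + 2 gives 7P = 119, so P* = 17 and Q* = 87.
With the tax collected from sellers, supply shifts: Qs = 5(P − 17.5) + 2.
New equilibrium: buyers pay 29.5, sellers receive 12, Q = 62. (Wedge: Pb − Ps = 17.5.)
Burden on buyers: 12.5; on sellers: 5. (They sum to 17.5.)

Buyers bear 12.5 per ticket; sellers bear 5 per ticket.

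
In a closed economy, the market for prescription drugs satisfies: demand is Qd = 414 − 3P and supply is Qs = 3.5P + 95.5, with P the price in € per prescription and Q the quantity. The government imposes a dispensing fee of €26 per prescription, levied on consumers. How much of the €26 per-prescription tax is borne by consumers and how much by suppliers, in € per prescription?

Consumers bear €14 per prescription; suppliers bear €12 per prescription.

Before the tax: set 414 − 3P = 3.5P + 95.5 → P* = €49, Q* = 267.
With the tax collected from consumers, demand (in seller-price terms) shifts: Qd = 414 − 3(P + 26).
New equilibrium: consumers pay €63, suppliers receive €37, Q = 225. (Wedge: Pb − Ps = 26.)
Burden on consumers: €14; on suppliers: €12. (They sum to €26.)
The less price-elastic side of the market bears the larger share of a per-unit tax.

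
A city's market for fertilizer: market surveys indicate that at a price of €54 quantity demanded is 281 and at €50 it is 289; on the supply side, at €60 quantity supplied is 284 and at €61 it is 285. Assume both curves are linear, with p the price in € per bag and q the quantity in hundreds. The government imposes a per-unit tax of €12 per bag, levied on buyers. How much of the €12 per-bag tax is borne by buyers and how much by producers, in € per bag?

Buyers bear €4 per bag; producers bear €8 per bag.

Demand slope: (289 − 281)/(50 − 54) = -2, so qd = 389 − 2p.
Supply slope: (285 − 284)/(61 − 60) = 1, so qs = p + 224.
Before the tax: set 389 − 2p = p + 224 → p* = €55, q* = 279.
With the tax collected from buyers, demand (in seller-price terms) shifts: qd = 389 − 2(p + 12).
New equilibrium: buyers pay €59, producers receive €47, q = 271. (Wedge: pb − ps = 12.)
Burden on buyers: €4; on producers: €8. (They sum to €12.)
The less price-elastic side of the market bears the larger share of a per-unit tax.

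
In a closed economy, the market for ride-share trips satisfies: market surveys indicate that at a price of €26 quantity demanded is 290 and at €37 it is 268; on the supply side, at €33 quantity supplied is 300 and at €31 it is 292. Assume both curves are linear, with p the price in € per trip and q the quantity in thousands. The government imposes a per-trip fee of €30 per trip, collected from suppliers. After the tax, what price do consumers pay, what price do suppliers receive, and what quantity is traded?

Demand slope: (268 − 290)/(37 − 26) = -2, so qd = 342 − 2p.
Supply slope: (292 − 300)/(31 − 33) = 4, so qs = 4p + 168.
Before the tax: set 342 − 2p = 4p + 168 → p* = €29, q* = 284.
With the tax collected from suppliers, supply shifts: qs = 4(p − 30) + 168.
Solving gives q = 244 with consumers paying €49 and suppliers receiving €19 (the €30 wedge).

Consumers pay €49; suppliers receive €19; quantity = 244.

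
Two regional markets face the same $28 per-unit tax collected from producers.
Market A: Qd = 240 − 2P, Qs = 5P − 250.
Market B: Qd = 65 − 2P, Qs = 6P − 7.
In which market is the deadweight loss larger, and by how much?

Market A: pre-tax P* = $70, Q* = 100; post-tax Q = 60; deadweight loss = $560.
Market B: pre-tax P* = $9, Q* = 47; post-tax Q = 5; deadweight loss = $588.
Difference: $560 vs $588 → market B is larger by $28.

Market B, by $28.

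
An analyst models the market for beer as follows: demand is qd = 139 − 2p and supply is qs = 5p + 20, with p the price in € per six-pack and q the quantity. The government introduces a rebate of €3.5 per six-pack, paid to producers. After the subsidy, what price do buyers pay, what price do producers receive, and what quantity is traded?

Before the subsidy: set 139 − 2p = 5p + 20 → p* = €17, q* = 105.
With a per-unit subsidy paid to producers, each receives p + 3.5 per unit sold, so supply becomes qs = 5(p + 3.5) + 20.
Solving gives q = 110 with buyers paying €14.5 and producers receiving €18 (the €3.5 wedge).

Buyers pay €14.5; producers receive €18; quantity = 110.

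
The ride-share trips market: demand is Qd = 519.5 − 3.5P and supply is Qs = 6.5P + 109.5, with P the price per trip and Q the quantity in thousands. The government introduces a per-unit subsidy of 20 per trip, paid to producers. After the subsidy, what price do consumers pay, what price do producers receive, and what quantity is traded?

Consumers pay 28; producers receive 48; quantity = 421.5.

Before the subsidy: set 519.5 − 3.5P = 6.5P + 109.5 → P* = 41, Q* = 376.
With a per-unit subsidy paid to producers, each receives P + 20 per unit sold, so supply becomes Qs = 6.5(P + 20) + 109.5.
Solving gives Q = 421.5 with consumers paying 28 and producers receiving 48 (the 20 wedge).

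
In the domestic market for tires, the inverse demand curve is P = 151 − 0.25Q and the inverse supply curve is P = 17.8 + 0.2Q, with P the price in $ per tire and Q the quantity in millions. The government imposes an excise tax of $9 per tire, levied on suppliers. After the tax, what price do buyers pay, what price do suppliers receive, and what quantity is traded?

Buyers pay $82; suppliers receive $73; quantity = 276.

Rewrite in direct form: Qd = 604 − 4P and Qs = 5P − 89.
Before the tax: set 604 − 4P = 5P − 89 → P* = $77, Q* = 296.
With the tax collected from suppliers, supply shifts: Qs = 5(P − 9) − 89.
New equilibrium: buyers pay $82, suppliers receive $73, Q = 276. (Wedge: Pb − Ps = 9.)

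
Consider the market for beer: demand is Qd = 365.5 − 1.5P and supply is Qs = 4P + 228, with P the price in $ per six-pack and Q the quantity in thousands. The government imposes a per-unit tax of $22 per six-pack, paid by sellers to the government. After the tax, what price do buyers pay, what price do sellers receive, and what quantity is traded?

Without the tax, 365.5 − 1.5P = 4P + 228 gives 5.5P = 137.5, so P* = $25 and Q* = 328.
With the tax collected from sellers, supply shifts: Qs = 4(P − 22) + 228.
Solving gives Q = 304 with buyers paying $41 and sellers receiving $19 (the $22 wedge).
The less price-elastic side of the market bears the larger share of a per-unit tax.

Buyers pay $41; sellers receive $19; quantity = 304.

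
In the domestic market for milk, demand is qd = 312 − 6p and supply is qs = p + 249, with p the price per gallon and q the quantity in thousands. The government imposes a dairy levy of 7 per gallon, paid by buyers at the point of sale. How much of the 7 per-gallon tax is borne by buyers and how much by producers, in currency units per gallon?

Buyers bear 1 per gallon; producers bear 6 per gallon.

Without the tax, 312 − 6p = p + 249 gives 7p = 63, so p* = 9 and q* = 258.
With the tax collected from buyers, demand (in seller-price terms) shifts: qd = 312 − 6(p + 7).
New equilibrium: buyers pay 10, producers receive 3, q = 252. (Wedge: pb − ps = 7.)
Burden on buyers: 1; on producers: 6. (They sum to 7.)
The less price-elastic side of the market bears the larger share of a per-unit tax.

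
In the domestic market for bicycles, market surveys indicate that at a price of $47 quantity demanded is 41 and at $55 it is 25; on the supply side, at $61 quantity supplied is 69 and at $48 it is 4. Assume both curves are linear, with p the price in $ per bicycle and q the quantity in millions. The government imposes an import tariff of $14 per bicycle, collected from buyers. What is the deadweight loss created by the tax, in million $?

Deadweight loss = $140 million.

Demand slope: (25 − 41)/(55 − 47) = -2, so qd = 135 − 2p.
Supply slope: (4 − 69)/(48 − 61) = 5, so qs = 5p − 236.
Before the tax: set 135 − 2p = 5p − 236 → p* = $53, q* = 29.
With the tax collected from buyers, demand (in seller-price terms) shifts: qd = 135 − 2(p + 14).
Solving gives q = 9 with buyers paying $63 and suppliers receiving $49 (the $14 wedge).
Quantity falls by |ΔQ| = |29 − 9| = 20.
DWL = ½ · t · |ΔQ| = ½ · 14 · 20 = $140.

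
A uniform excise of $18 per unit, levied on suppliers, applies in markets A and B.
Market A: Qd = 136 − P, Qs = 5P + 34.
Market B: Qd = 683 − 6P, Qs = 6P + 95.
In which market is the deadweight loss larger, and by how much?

Market B, by $351.

Market A: pre-tax P* = $17, Q* = 119; post-tax Q = 104; deadweight loss = $135.
Market B: pre-tax P* = $49, Q* = 389; post-tax Q = 335; deadweight loss = $486.
Difference: $135 vs $486 → market B is larger by $351.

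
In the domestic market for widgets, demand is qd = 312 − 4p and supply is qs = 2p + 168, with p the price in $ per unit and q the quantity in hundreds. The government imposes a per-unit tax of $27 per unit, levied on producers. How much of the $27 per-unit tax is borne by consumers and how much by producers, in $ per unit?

Without the tax, 312 − 4p = 2p + 168 gives 6p = 144, so p* = $24 and q* = 216.
With the tax collected from producers, supply shifts: qs = 2(p − 27) + 168.
New equilibrium: consumers pay $33, producers receive $6, q = 180. (Wedge: pb − ps = 27.)
Burden on consumers: $9; on producers: $18. (They sum to $27.)
The less price-elastic side of the market bears the larger share of a per-unit tax.

Consumers bear $9 per unit; producers bear $18 per unit.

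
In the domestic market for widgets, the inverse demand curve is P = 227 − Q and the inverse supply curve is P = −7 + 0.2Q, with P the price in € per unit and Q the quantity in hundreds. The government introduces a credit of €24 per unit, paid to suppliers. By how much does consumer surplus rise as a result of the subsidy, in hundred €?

Rewrite in direct form: Qd = 227 − P and Qs = 5P + 35.
Before the subsidy: set 227 − P = 5P + 35 → P* = €32, Q* = 195.
With a per-unit subsidy paid to suppliers, each receives P + 24 per unit sold, so supply becomes Qs = 5(P + 24) + 35.
Solving gives Q = 215 with consumers paying €12 and suppliers receiving €36 (the €24 wedge).
ΔCS is the trapezoid between Q = 215 and Q = 195 of height €20: ½ · (195 + 215) · 20 = €4100.

Consumer surplus rises by €4100 hundred.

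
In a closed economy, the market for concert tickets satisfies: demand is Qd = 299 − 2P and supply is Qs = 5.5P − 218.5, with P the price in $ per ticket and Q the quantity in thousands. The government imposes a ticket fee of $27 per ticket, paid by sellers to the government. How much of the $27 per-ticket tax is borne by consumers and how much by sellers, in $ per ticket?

Before the tax: set 299 − 2P = 5.5P − 218.5 → P* = $69, Q* = 161.
With the tax collected from sellers, supply shifts: Qs = 5.5(P − 27) − 218.5.
New equilibrium: consumers pay $88.8, sellers receive $61.8, Q = 121.4. (Wedge: Pb − Ps = 27.)
Burden on consumers: $19.8; on sellers: $7.2. (They sum to $27.)

Consumers bear $19.8 per ticket; sellers bear $7.2 per ticket.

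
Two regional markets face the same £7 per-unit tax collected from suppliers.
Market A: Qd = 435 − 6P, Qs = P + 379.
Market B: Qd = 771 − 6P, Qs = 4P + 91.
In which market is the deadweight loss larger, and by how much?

Market A: pre-tax P* = £8, Q* = 387; post-tax Q = 381; deadweight loss = £21.
Market B: pre-tax P* = £68, Q* = 363; post-tax Q = 346.2; deadweight loss = £58.8.
Difference: £21 vs £58.8 → market B is larger by £37.8.

Market B, by £37.8.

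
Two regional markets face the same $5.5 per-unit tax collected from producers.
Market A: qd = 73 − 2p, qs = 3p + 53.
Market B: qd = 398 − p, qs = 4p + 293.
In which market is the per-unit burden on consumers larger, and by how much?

Market A: pre-tax p* = $4, q* = 65; post-tax q = 58.4; per-unit burden on consumers = $3.3.
Market B: pre-tax p* = $21, q* = 377; post-tax q = 372.6; per-unit burden on consumers = $4.4.
Difference: $3.3 vs $4.4 → market B is larger by $1.1.

Market B, by $1.1.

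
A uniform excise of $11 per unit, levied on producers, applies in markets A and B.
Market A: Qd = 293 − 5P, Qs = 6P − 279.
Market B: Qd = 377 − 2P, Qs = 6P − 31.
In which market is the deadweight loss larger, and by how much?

Market A: pre-tax P* = $52, Q* = 33; post-tax Q = 3; deadweight loss = $165.
Market B: pre-tax P* = $51, Q* = 275; post-tax Q = 258.5; deadweight loss = $90.75.
Difference: $165 vs $90.75 → market A is larger by $74.25.

Market A, by $74.25.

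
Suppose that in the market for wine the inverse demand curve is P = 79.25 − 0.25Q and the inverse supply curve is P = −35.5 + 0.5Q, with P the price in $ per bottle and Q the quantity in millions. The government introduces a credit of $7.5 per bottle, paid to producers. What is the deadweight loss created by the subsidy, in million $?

Deadweight loss = $37.5 million.

Inverting to Q(P) form: Qd = 317 − 4P; Qs = 2P + 71.
Without the subsidy, 317 − 4P = 2P + 71 gives 6P = 246, so P* = $41 and Q* = 153.
With a per-unit subsidy paid to producers, each receives P + 7.5 per unit sold, so supply becomes Qs = 2(P + 7.5) + 71.
Solving gives Q = 163 with consumers paying $38.5 and producers receiving $46 (the $7.5 wedge).
Quantity rises by |ΔQ| = |153 − 163| = 10.
DWL = ½ · t · |ΔQ| = ½ · 7.5 · 10 = $37.5.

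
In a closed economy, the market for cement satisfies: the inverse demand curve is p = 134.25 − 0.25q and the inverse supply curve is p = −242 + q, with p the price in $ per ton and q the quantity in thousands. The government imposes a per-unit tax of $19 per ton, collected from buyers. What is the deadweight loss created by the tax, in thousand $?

Deadweight loss = $144.4 thousand.

Rewrite in direct form: qd = 537 − 4p and qs = p + 242.
Before the tax: set 537 − 4p = p + 242 → p* = $59, q* = 301.
With the tax collected from buyers, demand (in seller-price terms) shifts: qd = 537 − 4(p + 19).
Solving gives q = 285.8 with buyers paying $62.8 and sellers receiving $43.8 (the $19 wedge).
Quantity falls by |ΔQ| = |301 − 285.8| = 15.2.
DWL = ½ · t · |ΔQ| = ½ · 19 · 15.2 = $144.4.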